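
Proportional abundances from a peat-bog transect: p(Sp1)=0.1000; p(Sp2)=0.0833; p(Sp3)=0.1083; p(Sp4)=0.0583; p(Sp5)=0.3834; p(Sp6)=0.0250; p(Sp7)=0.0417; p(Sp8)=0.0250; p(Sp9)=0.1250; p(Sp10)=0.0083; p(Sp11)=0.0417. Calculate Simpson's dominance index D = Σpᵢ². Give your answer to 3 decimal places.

D = 0.1² + 0.0833² + 0.1083² + 0.0583² + 0.3834² + 0.025² + 0.0417² + 0.025² + 0.125² + 0.0083² + 0.0417² = 0.010000 + 0.006939 + 0.011729 + 0.003399 + 0.146996 + 0.000625 + 0.001739 + 0.000625 + 0.015625 + 0.000069 + 0.001739 = 0.199484 (working shown to 6 dp, full precision carried).
To 3 decimal places, D = 0.199.

0.199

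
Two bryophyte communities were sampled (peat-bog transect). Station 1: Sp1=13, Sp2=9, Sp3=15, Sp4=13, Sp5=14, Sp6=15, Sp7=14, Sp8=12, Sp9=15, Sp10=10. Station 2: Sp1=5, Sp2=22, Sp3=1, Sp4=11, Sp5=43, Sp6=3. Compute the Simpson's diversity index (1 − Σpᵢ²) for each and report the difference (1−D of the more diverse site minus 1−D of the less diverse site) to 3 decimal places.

0.242

Station 1: N=130, proportions 0.1, 0.06923, 0.11538, 0.1, 0.10769, 0.11538, 0.10769, 0.09231, 0.11538, 0.07692, giving 1−D = 0.89763 (working shown to 5 dp, full precision carried).
Station 2: N=85, proportions 0.05882, 0.25882, 0.01176, 0.12941, 0.50588, 0.03529, giving 1−D = 0.65550.
Difference = |0.89763 − 0.65550| = 0.24213, i.e. 0.242 to 3 decimal places.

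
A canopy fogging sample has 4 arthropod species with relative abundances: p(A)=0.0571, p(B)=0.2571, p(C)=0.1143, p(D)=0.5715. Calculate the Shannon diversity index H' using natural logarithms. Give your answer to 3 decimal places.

Each pᵢ ln pᵢ term (working shown to 5 dp, full precision carried): 0.0571×(-2.86295)=-0.16347, 0.2571×(-1.35829)=-0.34922, 0.1143×(-2.16893)=-0.24791, 0.5715×(-0.55949)=-0.31975.
Sum = -1.08035, so H' = 1.080.

1.080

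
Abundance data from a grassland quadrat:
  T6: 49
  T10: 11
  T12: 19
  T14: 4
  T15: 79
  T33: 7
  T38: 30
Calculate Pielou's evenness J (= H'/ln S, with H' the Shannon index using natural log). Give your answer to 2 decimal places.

Total N = 49+11+19+4+79+7+30 = 199, so the proportions are 0.2462, 0.0553, 0.0955, 0.0201, 0.397, 0.0352, 0.1508 (working shown to 4 dp, full precision carried).
H' = −Σ pᵢ ln pᵢ = −((-0.3451) + (-0.1600) + (-0.2243) + (-0.0785) + (-0.3668) + (-0.1177) + (-0.2852)) = 1.5777.
With S = 7 species, ln S = 1.9459, so J = 1.5777/1.9459 = 0.8108, i.e. 0.81 to 2 decimal places.

0.81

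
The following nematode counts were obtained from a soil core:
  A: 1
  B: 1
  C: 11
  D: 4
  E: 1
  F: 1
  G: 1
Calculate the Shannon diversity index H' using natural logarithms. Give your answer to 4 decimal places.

1.3996

Total N = 1+1+11+4+1+1+1 = 20, so the proportions are 0.05, 0.05, 0.55, 0.2, 0.05, 0.05, 0.05 (working shown to 6 dp, full precision carried).
Each pᵢ ln pᵢ term: 0.05×(-2.995732)=-0.149787, 0.05×(-2.995732)=-0.149787, 0.55×(-0.597837)=-0.328810, 0.2×(-1.609438)=-0.321888, 0.05×(-2.995732)=-0.149787, 0.05×(-2.995732)=-0.149787, 0.05×(-2.995732)=-0.149787.
Sum = -1.399631, so H' = 1.3996.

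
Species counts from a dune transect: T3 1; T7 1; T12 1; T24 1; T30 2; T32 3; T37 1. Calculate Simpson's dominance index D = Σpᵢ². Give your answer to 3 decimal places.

Total N = 1+1+1+1+2+3+1 = 10, so the proportions are 0.1, 0.1, 0.1, 0.1, 0.2, 0.3, 0.1 (working shown to 5 dp, full precision carried).
D = 0.1² + 0.1² + 0.1² + 0.1² + 0.2² + 0.3² + 0.1² = 0.01000 + 0.01000 + 0.01000 + 0.01000 + 0.04000 + 0.09000 + 0.01000 = 0.18000.
To 3 decimal places, D = 0.180.

0.180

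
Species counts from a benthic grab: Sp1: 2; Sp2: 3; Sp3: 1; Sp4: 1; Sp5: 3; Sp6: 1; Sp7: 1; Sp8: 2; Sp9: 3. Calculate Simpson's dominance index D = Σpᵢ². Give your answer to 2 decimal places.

Total N = 2+3+1+1+3+1+1+2+3 = 17, so the proportions are 0.1176, 0.1765, 0.0588, 0.0588, 0.1765, 0.0588, 0.0588, 0.1176, 0.1765 (working shown to 4 dp, full precision carried).
D = 0.1176² + 0.1765² + 0.0588² + 0.0588² + 0.1765² + 0.0588² + 0.0588² + 0.1176² + 0.1765² = 0.0138 + 0.0311 + 0.0035 + 0.0035 + 0.0311 + 0.0035 + 0.0035 + 0.0138 + 0.0311 = 0.1349.
To 2 decimal places, D = 0.13.

0.13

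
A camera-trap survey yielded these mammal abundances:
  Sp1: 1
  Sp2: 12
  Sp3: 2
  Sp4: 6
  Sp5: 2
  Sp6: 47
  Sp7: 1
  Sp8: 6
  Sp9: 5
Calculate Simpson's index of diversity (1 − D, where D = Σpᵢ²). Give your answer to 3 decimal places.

Total N = 1+12+2+6+2+47+1+6+5 = 82, so the proportions are 0.0122, 0.14634, 0.02439, 0.07317, 0.02439, 0.57317, 0.0122, 0.07317, 0.06098 (working shown to 5 dp, full precision carried).
D = 0.0122² + 0.14634² + 0.02439² + 0.07317² + 0.02439² + 0.57317² + 0.0122² + 0.07317² + 0.06098² = 0.00015 + 0.02142 + 0.00059 + 0.00535 + 0.00059 + 0.32852 + 0.00015 + 0.00535 + 0.00372 = 0.36585.
So 1 − D = 0.63415, i.e. 0.634 to 3 decimal places.

0.634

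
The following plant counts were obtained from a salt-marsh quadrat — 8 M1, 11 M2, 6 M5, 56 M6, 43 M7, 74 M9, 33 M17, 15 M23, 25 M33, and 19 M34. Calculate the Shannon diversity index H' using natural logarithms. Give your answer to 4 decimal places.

Total N = 8+11+6+56+43+74+33+15+25+19 = 290, so the proportions are 0.027586, 0.037931, 0.02069, 0.193103, 0.148276, 0.255172, 0.113793, 0.051724, 0.086207, 0.065517 (working shown to 6 dp, full precision carried).
Each pᵢ ln pᵢ term: 0.027586×(-3.590439)=-0.099047, 0.037931×(-3.271986)=-0.124110, 0.02069×(-3.878121)=-0.080237, 0.193103×(-1.644529)=-0.317564, 0.148276×(-1.908681)=-0.283011, 0.255172×(-1.365816)=-0.348519, 0.113793×(-2.173373)=-0.247315, 0.051724×(-2.961831)=-0.153198, 0.086207×(-2.451005)=-0.211294, 0.065517×(-2.725442)=-0.178563.
Sum = -2.042858, so H' = 2.0429.

2.0429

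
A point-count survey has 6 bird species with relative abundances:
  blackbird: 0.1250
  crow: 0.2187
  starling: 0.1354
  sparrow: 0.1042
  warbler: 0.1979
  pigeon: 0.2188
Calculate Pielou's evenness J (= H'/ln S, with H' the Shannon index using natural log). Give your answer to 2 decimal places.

0.98

H' = −Σ pᵢ ln pᵢ = −((-0.2599) + (-0.3324) + (-0.2707) + (-0.2356) + (-0.3206) + (-0.3325)) = 1.7518 (working shown to 4 dp, full precision carried).
With S = 6 species, ln S = 1.7918, so J = 1.7518/1.7918 = 0.9777, i.e. 0.98 to 2 decimal places.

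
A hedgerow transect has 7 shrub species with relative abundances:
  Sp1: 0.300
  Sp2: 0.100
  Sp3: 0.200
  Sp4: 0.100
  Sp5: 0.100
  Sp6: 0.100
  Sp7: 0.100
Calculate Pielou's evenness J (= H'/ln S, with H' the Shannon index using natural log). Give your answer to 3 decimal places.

H' = −Σ pᵢ ln pᵢ = −((-0.36119) + (-0.23026) + (-0.32189) + (-0.23026) + (-0.23026) + (-0.23026) + (-0.23026)) = 1.83437 (working shown to 5 dp, full precision carried).
With S = 7 species, ln S = 1.94591, so J = 1.83437/1.94591 = 0.94268, i.e. 0.943 to 3 decimal places.

0.943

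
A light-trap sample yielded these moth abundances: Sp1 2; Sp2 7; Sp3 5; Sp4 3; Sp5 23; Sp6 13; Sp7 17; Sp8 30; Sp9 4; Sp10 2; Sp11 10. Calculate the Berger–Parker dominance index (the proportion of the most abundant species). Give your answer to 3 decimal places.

0.259

Total N = 2+7+5+3+23+13+17+30+4+2+10 = 116, so the proportions are 0.01724, 0.06034, 0.0431, 0.02586, 0.19828, 0.11207, 0.14655, 0.25862, 0.03448, 0.01724, 0.08621 (working shown to 5 dp, full precision carried).
The largest proportion is 0.25862, i.e. d = 0.259 to 3 decimal places.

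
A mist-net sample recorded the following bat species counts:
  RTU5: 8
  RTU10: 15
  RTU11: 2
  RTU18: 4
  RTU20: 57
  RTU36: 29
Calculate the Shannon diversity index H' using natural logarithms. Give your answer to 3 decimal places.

1.334

Total N = 8+15+2+4+57+29 = 115, so the proportions are 0.06957, 0.13043, 0.01739, 0.03478, 0.49565, 0.25217 (working shown to 5 dp, full precision carried).
Each pᵢ ln pᵢ term: 0.06957×(-2.66549)=-0.18543, 0.13043×(-2.03688)=-0.26568, 0.01739×(-4.05178)=-0.07047, 0.03478×(-3.35864)=-0.11682, 0.49565×(-0.70188)=-0.34789, 0.25217×(-1.37764)=-0.34740.
Sum = -1.33369, so H' = 1.334.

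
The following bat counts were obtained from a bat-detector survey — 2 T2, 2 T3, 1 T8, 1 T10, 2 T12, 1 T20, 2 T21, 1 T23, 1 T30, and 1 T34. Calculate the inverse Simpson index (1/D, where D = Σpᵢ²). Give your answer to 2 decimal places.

Total N = 2+2+1+1+2+1+2+1+1+1 = 14, so the proportions are 0.142857, 0.142857, 0.071429, 0.071429, 0.142857, 0.071429, 0.142857, 0.071429, 0.071429, 0.071429 (working shown to 6 dp, full precision carried).
D = 0.142857² + 0.142857² + 0.071429² + 0.071429² + 0.142857² + 0.071429² + 0.142857² + 0.071429² + 0.071429² + 0.071429² = 0.020408 + 0.020408 + 0.005102 + 0.005102 + 0.020408 + 0.005102 + 0.020408 + 0.005102 + 0.005102 + 0.005102 = 0.112245.
So 1/D = 8.9091, i.e. 8.91 to 2 decimal places.

8.91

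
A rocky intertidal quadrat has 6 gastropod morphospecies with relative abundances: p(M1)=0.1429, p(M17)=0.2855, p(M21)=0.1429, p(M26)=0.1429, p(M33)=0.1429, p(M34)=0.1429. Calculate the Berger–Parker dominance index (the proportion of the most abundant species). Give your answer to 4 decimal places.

0.2855

The largest proportion is 0.2855, i.e. d = 0.2855 to 4 decimal places.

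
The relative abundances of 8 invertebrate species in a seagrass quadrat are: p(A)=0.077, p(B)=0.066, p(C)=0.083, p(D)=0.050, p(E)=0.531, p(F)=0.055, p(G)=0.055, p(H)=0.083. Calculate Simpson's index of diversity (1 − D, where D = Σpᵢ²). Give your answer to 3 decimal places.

D = 0.077² + 0.066² + 0.083² + 0.05² + 0.531² + 0.055² + 0.055² + 0.083² = 0.00593 + 0.00436 + 0.00689 + 0.00250 + 0.28196 + 0.00302 + 0.00302 + 0.00689 = 0.31457 (working shown to 5 dp, full precision carried).
So 1 − D = 0.68543, i.e. 0.685 to 3 decimal places.

0.685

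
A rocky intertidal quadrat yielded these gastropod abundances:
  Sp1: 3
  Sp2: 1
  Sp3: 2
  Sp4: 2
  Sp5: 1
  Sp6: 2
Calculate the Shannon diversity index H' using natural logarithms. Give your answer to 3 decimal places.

Total N = 3+1+2+2+1+2 = 11, so the proportions are 0.27273, 0.09091, 0.18182, 0.18182, 0.09091, 0.18182 (working shown to 5 dp, full precision carried).
Each pᵢ ln pᵢ term: 0.27273×(-1.29928)=-0.35435, 0.09091×(-2.39790)=-0.21799, 0.18182×(-1.70475)=-0.30995, 0.18182×(-1.70475)=-0.30995, 0.09091×(-2.39790)=-0.21799, 0.18182×(-1.70475)=-0.30995.
Sum = -1.72019, so H' = 1.720.

1.720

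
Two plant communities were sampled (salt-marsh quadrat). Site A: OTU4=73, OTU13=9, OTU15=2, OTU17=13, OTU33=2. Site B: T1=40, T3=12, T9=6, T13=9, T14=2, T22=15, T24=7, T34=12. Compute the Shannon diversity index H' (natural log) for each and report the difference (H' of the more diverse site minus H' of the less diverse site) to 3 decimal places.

Site A: N=99, proportions 0.73737, 0.09091, 0.0202, 0.13131, 0.0202, giving H' = 0.86688 (working shown to 5 dp, full precision carried).
Site B: N=103, proportions 0.38835, 0.1165, 0.05825, 0.08738, 0.01942, 0.14563, 0.06796, 0.1165, giving H' = 1.78670.
Difference = |0.86688 − 1.78670| = 0.91982, i.e. 0.920 to 3 decimal places.

0.920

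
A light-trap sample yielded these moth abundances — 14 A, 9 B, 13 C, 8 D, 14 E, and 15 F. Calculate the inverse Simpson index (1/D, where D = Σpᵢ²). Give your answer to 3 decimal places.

Total N = 14+9+13+8+14+15 = 73, so the proportions are 0.1917808, 0.1232877, 0.1780822, 0.109589, 0.1917808, 0.2054795 (working shown to 7 dp, full precision carried).
D = 0.1917808² + 0.1232877² + 0.1780822² + 0.109589² + 0.1917808² + 0.2054795² = 0.0367799 + 0.0151998 + 0.0317133 + 0.0120098 + 0.0367799 + 0.0422218 = 0.1747044.
So 1/D = 5.72395, i.e. 5.724 to 3 decimal places.

5.724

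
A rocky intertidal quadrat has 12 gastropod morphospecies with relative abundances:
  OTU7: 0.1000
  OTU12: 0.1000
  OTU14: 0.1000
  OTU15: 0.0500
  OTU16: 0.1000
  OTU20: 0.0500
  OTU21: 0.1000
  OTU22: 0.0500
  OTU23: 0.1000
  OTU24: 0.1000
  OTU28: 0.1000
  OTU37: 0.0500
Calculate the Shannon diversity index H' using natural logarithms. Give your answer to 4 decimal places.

Each pᵢ ln pᵢ term (working shown to 6 dp, full precision carried): 0.1×(-2.302585)=-0.230259, 0.1×(-2.302585)=-0.230259, 0.1×(-2.302585)=-0.230259, 0.05×(-2.995732)=-0.149787, 0.1×(-2.302585)=-0.230259, 0.05×(-2.995732)=-0.149787, 0.1×(-2.302585)=-0.230259, 0.05×(-2.995732)=-0.149787, 0.1×(-2.302585)=-0.230259, 0.1×(-2.302585)=-0.230259, 0.1×(-2.302585)=-0.230259, 0.05×(-2.995732)=-0.149787.
Sum = -2.441215, so H' = 2.4412.

2.4412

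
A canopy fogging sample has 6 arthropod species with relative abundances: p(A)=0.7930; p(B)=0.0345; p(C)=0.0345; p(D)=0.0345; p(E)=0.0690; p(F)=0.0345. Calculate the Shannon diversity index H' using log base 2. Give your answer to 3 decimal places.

Each pᵢ log₂ pᵢ term (working shown to 5 dp, full precision carried): 0.793×(-0.33461)=-0.26534, 0.0345×(-4.85726)=-0.16758, 0.0345×(-4.85726)=-0.16758, 0.0345×(-4.85726)=-0.16758, 0.069×(-3.85726)=-0.26615, 0.0345×(-4.85726)=-0.16758.
Sum = -1.20180, so H' = 1.202.

1.202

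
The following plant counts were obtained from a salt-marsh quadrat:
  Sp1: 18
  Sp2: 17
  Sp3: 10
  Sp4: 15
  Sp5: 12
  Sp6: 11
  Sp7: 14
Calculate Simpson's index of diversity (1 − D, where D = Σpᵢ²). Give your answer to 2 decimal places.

Total N = 18+17+10+15+12+11+14 = 97, so the proportions are 0.1856, 0.1753, 0.1031, 0.1546, 0.1237, 0.1134, 0.1443 (working shown to 4 dp, full precision carried).
D = 0.1856² + 0.1753² + 0.1031² + 0.1546² + 0.1237² + 0.1134² + 0.1443² = 0.0344 + 0.0307 + 0.0106 + 0.0239 + 0.0153 + 0.0129 + 0.0208 = 0.1487.
So 1 − D = 0.8513, i.e. 0.85 to 2 decimal places.

0.85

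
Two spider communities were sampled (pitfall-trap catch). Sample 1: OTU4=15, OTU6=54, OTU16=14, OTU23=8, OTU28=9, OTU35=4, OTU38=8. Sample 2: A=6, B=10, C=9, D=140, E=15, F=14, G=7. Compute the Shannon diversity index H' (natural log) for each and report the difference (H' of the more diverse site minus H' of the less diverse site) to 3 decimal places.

Sample 1: N=112, proportions 0.13393, 0.48214, 0.125, 0.07143, 0.08036, 0.03571, 0.07143, giving H' = 1.57953 (working shown to 5 dp, full precision carried).
Sample 2: N=201, proportions 0.02985, 0.04975, 0.04478, 0.69652, 0.07463, 0.06965, 0.03483, giving H' = 1.14126.
Difference = |1.57953 − 1.14126| = 0.43827, i.e. 0.438 to 3 decimal places.

0.438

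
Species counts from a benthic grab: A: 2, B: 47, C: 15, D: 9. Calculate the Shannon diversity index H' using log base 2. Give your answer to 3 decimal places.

1.393

Total N = 2+47+15+9 = 73, so the proportions are 0.0274, 0.64384, 0.20548, 0.12329 (working shown to 5 dp, full precision carried).
Each pᵢ log₂ pᵢ term: 0.0274×(-5.18982)=-0.14219, 0.64384×(-0.63524)=-0.40899, 0.20548×(-2.28293)=-0.46910, 0.12329×(-3.01990)=-0.37232.
Sum = -1.39259, so H' = 1.393.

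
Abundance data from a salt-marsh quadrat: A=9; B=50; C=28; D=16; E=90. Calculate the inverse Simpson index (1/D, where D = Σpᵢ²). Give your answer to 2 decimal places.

3.18

Total N = 9+50+28+16+90 = 193, so the proportions are 0.046632, 0.259067, 0.145078, 0.082902, 0.466321 (working shown to 6 dp, full precision carried).
D = 0.046632² + 0.259067² + 0.145078² + 0.082902² + 0.466321² = 0.002175 + 0.067116 + 0.021048 + 0.006873 + 0.217456 = 0.314666.
So 1/D = 3.1780, i.e. 3.18 to 2 decimal places.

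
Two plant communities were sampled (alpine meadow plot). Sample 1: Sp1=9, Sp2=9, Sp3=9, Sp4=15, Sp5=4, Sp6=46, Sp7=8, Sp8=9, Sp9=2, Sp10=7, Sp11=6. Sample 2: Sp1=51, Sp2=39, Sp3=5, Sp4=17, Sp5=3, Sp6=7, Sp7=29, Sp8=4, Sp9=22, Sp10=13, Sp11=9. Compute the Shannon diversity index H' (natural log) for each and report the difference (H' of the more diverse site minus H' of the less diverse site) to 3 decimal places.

Sample 1: N=124, proportions 0.07258, 0.07258, 0.07258, 0.12097, 0.03226, 0.37097, 0.06452, 0.07258, 0.01613, 0.05645, 0.04839, giving H' = 2.04788 (working shown to 5 dp, full precision carried).
Sample 2: N=199, proportions 0.25628, 0.19598, 0.02513, 0.08543, 0.01508, 0.03518, 0.14573, 0.0201, 0.11055, 0.06533, 0.04523, giving H' = 2.07295.
Difference = |2.04788 − 2.07295| = 0.02507, i.e. 0.025 to 3 decimal places.

0.025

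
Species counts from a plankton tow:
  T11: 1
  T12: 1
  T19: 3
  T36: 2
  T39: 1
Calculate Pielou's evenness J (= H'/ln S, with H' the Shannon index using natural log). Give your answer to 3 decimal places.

0.928

Total N = 1+1+3+2+1 = 8, so the proportions are 0.125, 0.125, 0.375, 0.25, 0.125 (working shown to 5 dp, full precision carried).
H' = −Σ pᵢ ln pᵢ = −((-0.25993) + (-0.25993) + (-0.36781) + (-0.34657) + (-0.25993)) = 1.49418.
With S = 5 species, ln S = 1.60944, so J = 1.49418/1.60944 = 0.92838, i.e. 0.928 to 3 decimal places.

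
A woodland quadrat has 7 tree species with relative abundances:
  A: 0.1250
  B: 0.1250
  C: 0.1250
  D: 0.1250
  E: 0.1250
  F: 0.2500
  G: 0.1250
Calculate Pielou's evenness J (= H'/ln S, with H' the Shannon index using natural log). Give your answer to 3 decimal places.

0.980

H' = −Σ pᵢ ln pᵢ = −((-0.25993) + (-0.25993) + (-0.25993) + (-0.25993) + (-0.25993) + (-0.34657) + (-0.25993)) = 1.90615 (working shown to 5 dp, full precision carried).
With S = 7 species, ln S = 1.94591, so J = 1.90615/1.94591 = 0.97957, i.e. 0.980 to 3 decimal places.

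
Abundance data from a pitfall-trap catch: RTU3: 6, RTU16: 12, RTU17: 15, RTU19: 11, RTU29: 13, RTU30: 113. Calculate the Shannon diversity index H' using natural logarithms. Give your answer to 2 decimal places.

1.16

Total N = 6+12+15+11+13+113 = 170, so the proportions are 0.0353, 0.0706, 0.0882, 0.0647, 0.0765, 0.6647 (working shown to 4 dp, full precision carried).
Each pᵢ ln pᵢ term: 0.0353×(-3.3440)=-0.1180, 0.0706×(-2.6509)=-0.1871, 0.0882×(-2.4277)=-0.2142, 0.0647×(-2.7379)=-0.1772, 0.0765×(-2.5708)=-0.1966, 0.6647×(-0.4084)=-0.2715.
Sum = -1.1646, so H' = 1.16.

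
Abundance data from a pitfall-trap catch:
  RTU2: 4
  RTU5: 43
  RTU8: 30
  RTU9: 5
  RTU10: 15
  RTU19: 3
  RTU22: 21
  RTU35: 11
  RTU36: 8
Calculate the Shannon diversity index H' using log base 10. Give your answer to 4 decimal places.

0.8177

Total N = 4+43+30+5+15+3+21+11+8 = 140, so the proportions are 0.028571, 0.307143, 0.214286, 0.035714, 0.107143, 0.021429, 0.15, 0.078571, 0.057143 (working shown to 6 dp, full precision carried).
Each pᵢ log₁₀ pᵢ term: 0.028571×(-1.544068)=-0.044116, 0.307143×(-0.512660)=-0.157460, 0.214286×(-0.669007)=-0.143359, 0.035714×(-1.447158)=-0.051684, 0.107143×(-0.970037)=-0.103933, 0.021429×(-1.669007)=-0.035764, 0.15×(-0.823909)=-0.123586, 0.078571×(-1.104735)=-0.086801, 0.057143×(-1.243038)=-0.071031.
Sum = -0.817733, so H' = 0.8177.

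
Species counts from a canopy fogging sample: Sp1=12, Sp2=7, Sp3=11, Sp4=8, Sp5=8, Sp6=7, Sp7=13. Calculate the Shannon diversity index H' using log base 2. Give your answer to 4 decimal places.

2.7644

Total N = 12+7+11+8+8+7+13 = 66, so the proportions are 0.181818, 0.106061, 0.166667, 0.121212, 0.121212, 0.106061, 0.19697 (working shown to 6 dp, full precision carried).
Each pᵢ log₂ pᵢ term: 0.181818×(-2.459432)=-0.447169, 0.106061×(-3.237039)=-0.343322, 0.166667×(-2.584963)=-0.430827, 0.121212×(-3.044394)=-0.369017, 0.121212×(-3.044394)=-0.369017, 0.106061×(-3.237039)=-0.343322, 0.19697×(-2.343954)=-0.461688.
Sum = -2.764364, so H' = 2.7644.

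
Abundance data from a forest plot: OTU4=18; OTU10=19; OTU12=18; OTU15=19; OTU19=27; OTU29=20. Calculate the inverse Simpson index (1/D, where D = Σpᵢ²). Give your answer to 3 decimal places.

Total N = 18+19+18+19+27+20 = 121, so the proportions are 0.1487603, 0.1570248, 0.1487603, 0.1570248, 0.2231405, 0.1652893 (working shown to 7 dp, full precision carried).
D = 0.1487603² + 0.1570248² + 0.1487603² + 0.1570248² + 0.2231405² + 0.1652893² = 0.0221296 + 0.0246568 + 0.0221296 + 0.0246568 + 0.0497917 + 0.0273205 = 0.1706851.
So 1/D = 5.85874, i.e. 5.859 to 3 decimal places.

5.859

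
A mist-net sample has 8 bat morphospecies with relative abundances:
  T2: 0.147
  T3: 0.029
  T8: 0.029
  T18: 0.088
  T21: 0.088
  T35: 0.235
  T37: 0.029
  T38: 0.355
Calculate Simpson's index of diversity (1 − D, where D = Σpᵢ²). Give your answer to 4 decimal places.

0.7791

D = 0.147² + 0.029² + 0.029² + 0.088² + 0.088² + 0.235² + 0.029² + 0.355² = 0.021609 + 0.000841 + 0.000841 + 0.007744 + 0.007744 + 0.055225 + 0.000841 + 0.126025 = 0.220870 (working shown to 6 dp, full precision carried).
So 1 − D = 0.779130, i.e. 0.7791 to 4 decimal places.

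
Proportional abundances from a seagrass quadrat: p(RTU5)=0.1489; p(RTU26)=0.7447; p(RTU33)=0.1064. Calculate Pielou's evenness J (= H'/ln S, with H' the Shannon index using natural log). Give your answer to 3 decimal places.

0.675

H' = −Σ pᵢ ln pᵢ = −((-0.28358) + (-0.21952) + (-0.23839)) = 0.74149 (working shown to 5 dp, full precision carried).
With S = 3 species, ln S = 1.09861, so J = 0.74149/1.09861 = 0.67493, i.e. 0.675 to 3 decimal places.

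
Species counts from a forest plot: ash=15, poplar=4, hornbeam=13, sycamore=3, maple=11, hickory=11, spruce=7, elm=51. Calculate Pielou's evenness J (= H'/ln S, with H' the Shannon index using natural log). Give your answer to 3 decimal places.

0.819

Total N = 15+4+13+3+11+11+7+51 = 115, so the proportions are 0.13043, 0.03478, 0.11304, 0.02609, 0.09565, 0.09565, 0.06087, 0.44348 (working shown to 5 dp, full precision carried).
H' = −Σ pᵢ ln pᵢ = −((-0.26568) + (-0.11682) + (-0.24643) + (-0.09512) + (-0.22450) + (-0.22450) + (-0.17038) + (-0.36060)) = 1.70403.
With S = 8 species, ln S = 2.07944, so J = 1.70403/2.07944 = 0.81946, i.e. 0.819 to 3 decimal places.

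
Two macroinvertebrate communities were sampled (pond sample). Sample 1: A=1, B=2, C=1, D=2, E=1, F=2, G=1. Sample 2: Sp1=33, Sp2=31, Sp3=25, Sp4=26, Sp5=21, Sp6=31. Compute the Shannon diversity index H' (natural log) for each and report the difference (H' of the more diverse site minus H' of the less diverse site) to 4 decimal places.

Sample 1: N=10, proportions 0.1, 0.2, 0.1, 0.2, 0.1, 0.2, 0.1, giving H' = 1.8866968 (working shown to 7 dp, full precision carried).
Sample 2: N=167, proportions 0.1976048, 0.1856287, 0.1497006, 0.1556886, 0.1257485, 0.1856287, giving H' = 1.7802134.
Difference = |1.8866968 − 1.7802134| = 0.1064834, i.e. 0.1065 to 4 decimal places.

0.1065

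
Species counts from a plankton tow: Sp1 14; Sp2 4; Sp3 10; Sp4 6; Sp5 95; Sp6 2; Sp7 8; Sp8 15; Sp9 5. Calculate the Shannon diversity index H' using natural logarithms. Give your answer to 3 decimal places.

Total N = 14+4+10+6+95+2+8+15+5 = 159, so the proportions are 0.08805, 0.02516, 0.06289, 0.03774, 0.59748, 0.01258, 0.05031, 0.09434, 0.03145 (working shown to 5 dp, full precision carried).
Each pᵢ ln pᵢ term: 0.08805×(-2.42985)=-0.21395, 0.02516×(-3.68261)=-0.09264, 0.06289×(-2.76632)=-0.17398, 0.03774×(-3.27714)=-0.12367, 0.59748×(-0.51503)=-0.30772, 0.01258×(-4.37576)=-0.05504, 0.05031×(-2.98946)=-0.15041, 0.09434×(-2.36085)=-0.22272, 0.03145×(-3.45947)=-0.10879.
Sum = -1.44893, so H' = 1.449.

1.449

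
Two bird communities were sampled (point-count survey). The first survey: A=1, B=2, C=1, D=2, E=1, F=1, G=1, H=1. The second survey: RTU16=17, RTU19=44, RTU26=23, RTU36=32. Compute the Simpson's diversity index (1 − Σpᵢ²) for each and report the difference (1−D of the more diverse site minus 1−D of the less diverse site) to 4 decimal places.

0.1408

The first survey: N=10, proportions 0.1, 0.2, 0.1, 0.2, 0.1, 0.1, 0.1, 0.1, giving 1−D = 0.860000 (working shown to 6 dp, full precision carried).
The second survey: N=116, proportions 0.146552, 0.37931, 0.198276, 0.275862, giving 1−D = 0.719233.
Difference = |0.860000 − 0.719233| = 0.140767, i.e. 0.1408 to 4 decimal places.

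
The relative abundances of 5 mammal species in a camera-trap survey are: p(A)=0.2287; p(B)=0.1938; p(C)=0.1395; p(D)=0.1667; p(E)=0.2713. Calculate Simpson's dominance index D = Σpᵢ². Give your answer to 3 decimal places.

0.211

D = 0.2287² + 0.1938² + 0.1395² + 0.1667² + 0.2713² = 0.05230 + 0.03756 + 0.01946 + 0.02779 + 0.07360 = 0.21071 (working shown to 5 dp, full precision carried).
To 3 decimal places, D = 0.211.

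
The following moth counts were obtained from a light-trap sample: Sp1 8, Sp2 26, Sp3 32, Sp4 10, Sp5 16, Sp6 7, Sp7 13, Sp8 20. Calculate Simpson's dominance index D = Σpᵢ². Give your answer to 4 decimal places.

Total N = 8+26+32+10+16+7+13+20 = 132, so the proportions are 0.060606, 0.19697, 0.242424, 0.075758, 0.121212, 0.05303, 0.098485, 0.151515 (working shown to 6 dp, full precision carried).
D = 0.060606² + 0.19697² + 0.242424² + 0.075758² + 0.121212² + 0.05303² + 0.098485² + 0.151515² = 0.003673 + 0.038797 + 0.058770 + 0.005739 + 0.014692 + 0.002812 + 0.009699 + 0.022957 = 0.157140.
To 4 decimal places, D = 0.1571.

0.1571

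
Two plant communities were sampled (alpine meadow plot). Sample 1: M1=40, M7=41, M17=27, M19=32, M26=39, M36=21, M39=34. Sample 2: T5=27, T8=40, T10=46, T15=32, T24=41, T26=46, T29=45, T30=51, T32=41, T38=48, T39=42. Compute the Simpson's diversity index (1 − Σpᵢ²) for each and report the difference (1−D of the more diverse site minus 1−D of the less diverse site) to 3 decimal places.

Sample 1: N=234, proportions 0.17094, 0.17521, 0.11538, 0.13675, 0.16667, 0.08974, 0.1453, giving 1−D = 0.85112 (working shown to 5 dp, full precision carried).
Sample 2: N=459, proportions 0.05882, 0.08715, 0.10022, 0.06972, 0.08932, 0.10022, 0.09804, 0.11111, 0.08932, 0.10458, 0.0915, giving 1−D = 0.90677.
Difference = |0.85112 − 0.90677| = 0.05565, i.e. 0.056 to 3 decimal places.

0.056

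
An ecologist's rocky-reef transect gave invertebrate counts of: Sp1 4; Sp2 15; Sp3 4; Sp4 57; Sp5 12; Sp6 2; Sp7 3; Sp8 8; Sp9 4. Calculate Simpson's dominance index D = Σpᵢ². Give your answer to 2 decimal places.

0.32

Total N = 4+15+4+57+12+2+3+8+4 = 109, so the proportions are 0.0367, 0.13761, 0.0367, 0.52294, 0.11009, 0.01835, 0.02752, 0.07339, 0.0367 (working shown to 5 dp, full precision carried).
D = 0.0367² + 0.13761² + 0.0367² + 0.52294² + 0.11009² + 0.01835² + 0.02752² + 0.07339² + 0.0367² = 0.00135 + 0.01894 + 0.00135 + 0.27346 + 0.01212 + 0.00034 + 0.00076 + 0.00539 + 0.00135 = 0.31504.
To 2 decimal places, D = 0.32.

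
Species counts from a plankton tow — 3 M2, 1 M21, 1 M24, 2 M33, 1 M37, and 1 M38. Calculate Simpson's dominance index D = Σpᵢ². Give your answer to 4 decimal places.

0.2099

Total N = 3+1+1+2+1+1 = 9, so the proportions are 0.333333, 0.111111, 0.111111, 0.222222, 0.111111, 0.111111 (working shown to 6 dp, full precision carried).
D = 0.333333² + 0.111111² + 0.111111² + 0.222222² + 0.111111² + 0.111111² = 0.111111 + 0.012346 + 0.012346 + 0.049383 + 0.012346 + 0.012346 = 0.209877.
To 4 decimal places, D = 0.2099.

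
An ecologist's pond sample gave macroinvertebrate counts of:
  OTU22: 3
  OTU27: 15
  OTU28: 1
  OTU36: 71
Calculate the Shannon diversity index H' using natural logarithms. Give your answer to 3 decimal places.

Total N = 3+15+1+71 = 90, so the proportions are 0.03333, 0.16667, 0.01111, 0.78889 (working shown to 5 dp, full precision carried).
Each pᵢ ln pᵢ term: 0.03333×(-3.40120)=-0.11337, 0.16667×(-1.79176)=-0.29863, 0.01111×(-4.49981)=-0.05000, 0.78889×(-0.23713)=-0.18707.
Sum = -0.64907, so H' = 0.649.

0.649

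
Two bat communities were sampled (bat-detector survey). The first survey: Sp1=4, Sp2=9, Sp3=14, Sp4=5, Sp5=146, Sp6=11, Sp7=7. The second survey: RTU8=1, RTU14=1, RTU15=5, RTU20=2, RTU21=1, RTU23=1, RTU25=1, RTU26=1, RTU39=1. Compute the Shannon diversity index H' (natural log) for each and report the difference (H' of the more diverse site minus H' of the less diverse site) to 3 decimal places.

0.962

The first survey: N=196, proportions 0.02041, 0.04592, 0.07143, 0.02551, 0.7449, 0.05612, 0.03571, giving H' = 1.00302 (working shown to 5 dp, full precision carried).
The second survey: N=14, proportions 0.07143, 0.07143, 0.35714, 0.14286, 0.07143, 0.07143, 0.07143, 0.07143, 0.07143, giving H' = 1.96524.
Difference = |1.00302 − 1.96524| = 0.96222, i.e. 0.962 to 3 decimal places.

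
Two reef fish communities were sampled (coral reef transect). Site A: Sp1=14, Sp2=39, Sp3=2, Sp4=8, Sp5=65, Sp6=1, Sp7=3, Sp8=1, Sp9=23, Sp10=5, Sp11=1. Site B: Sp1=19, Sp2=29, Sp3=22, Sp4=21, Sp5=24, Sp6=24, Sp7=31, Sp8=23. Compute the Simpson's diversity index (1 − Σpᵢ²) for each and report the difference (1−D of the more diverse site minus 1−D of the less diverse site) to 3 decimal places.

Site A: N=162, proportions 0.08642, 0.24074, 0.01235, 0.04938, 0.40123, 0.00617, 0.01852, 0.00617, 0.14198, 0.03086, 0.00617, giving 1−D = 0.74943 (working shown to 5 dp, full precision carried).
Site B: N=193, proportions 0.09845, 0.15026, 0.11399, 0.10881, 0.12435, 0.12435, 0.16062, 0.11917, giving 1−D = 0.87197.
Difference = |0.74943 − 0.87197| = 0.12254, i.e. 0.123 to 3 decimal places.

0.123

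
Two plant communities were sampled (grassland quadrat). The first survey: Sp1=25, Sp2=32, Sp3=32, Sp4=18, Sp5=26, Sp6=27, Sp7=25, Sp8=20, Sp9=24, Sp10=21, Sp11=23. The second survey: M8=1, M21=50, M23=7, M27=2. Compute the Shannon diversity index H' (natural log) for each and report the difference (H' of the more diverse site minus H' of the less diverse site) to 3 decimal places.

The first survey: N=273, proportions 0.09158, 0.11722, 0.11722, 0.06593, 0.09524, 0.0989, 0.09158, 0.07326, 0.08791, 0.07692, 0.08425, giving H' = 2.38341 (working shown to 5 dp, full precision carried).
The second survey: N=60, proportions 0.01667, 0.83333, 0.11667, 0.03333, giving H' = 0.58420.
Difference = |2.38341 − 0.58420| = 1.79921, i.e. 1.799 to 3 decimal places.

1.799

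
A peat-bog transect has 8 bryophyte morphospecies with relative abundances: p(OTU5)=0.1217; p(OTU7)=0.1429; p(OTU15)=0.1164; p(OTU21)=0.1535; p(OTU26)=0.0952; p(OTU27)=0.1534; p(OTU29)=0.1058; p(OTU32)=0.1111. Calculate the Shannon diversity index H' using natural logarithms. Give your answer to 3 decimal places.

Each pᵢ ln pᵢ term (working shown to 5 dp, full precision carried): 0.1217×(-2.10620)=-0.25632, 0.1429×(-1.94561)=-0.27803, 0.1164×(-2.15072)=-0.25034, 0.1535×(-1.87405)=-0.28767, 0.0952×(-2.35178)=-0.22389, 0.1534×(-1.87471)=-0.28758, 0.1058×(-2.24620)=-0.23765, 0.1111×(-2.19732)=-0.24412.
Sum = -2.06560, so H' = 2.066.

2.066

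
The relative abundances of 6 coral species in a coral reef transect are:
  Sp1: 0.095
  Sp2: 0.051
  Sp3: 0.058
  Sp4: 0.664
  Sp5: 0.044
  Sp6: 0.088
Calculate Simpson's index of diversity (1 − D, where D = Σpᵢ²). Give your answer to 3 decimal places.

D = 0.095² + 0.051² + 0.058² + 0.664² + 0.044² + 0.088² = 0.00903 + 0.00260 + 0.00336 + 0.44090 + 0.00194 + 0.00774 = 0.46557 (working shown to 5 dp, full precision carried).
So 1 − D = 0.53443, i.e. 0.534 to 3 decimal places.

0.534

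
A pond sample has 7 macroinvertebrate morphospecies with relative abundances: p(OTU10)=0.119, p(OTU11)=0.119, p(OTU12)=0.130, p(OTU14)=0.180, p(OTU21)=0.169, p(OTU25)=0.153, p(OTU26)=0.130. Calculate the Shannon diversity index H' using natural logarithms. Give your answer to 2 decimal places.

Each pᵢ ln pᵢ term (working shown to 4 dp, full precision carried): 0.119×(-2.1286)=-0.2533, 0.119×(-2.1286)=-0.2533, 0.13×(-2.0402)=-0.2652, 0.18×(-1.7148)=-0.3087, 0.169×(-1.7779)=-0.3005, 0.153×(-1.8773)=-0.2872, 0.13×(-2.0402)=-0.2652.
Sum = -1.9334, so H' = 1.93.

1.93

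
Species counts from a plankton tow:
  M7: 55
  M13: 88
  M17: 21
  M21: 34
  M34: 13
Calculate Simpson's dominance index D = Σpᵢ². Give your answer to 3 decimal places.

Total N = 55+88+21+34+13 = 211, so the proportions are 0.26066, 0.41706, 0.09953, 0.16114, 0.06161 (working shown to 5 dp, full precision carried).
D = 0.26066² + 0.41706² + 0.09953² + 0.16114² + 0.06161² = 0.06795 + 0.17394 + 0.00991 + 0.02597 + 0.00380 = 0.28155.
To 3 decimal places, D = 0.282.

0.282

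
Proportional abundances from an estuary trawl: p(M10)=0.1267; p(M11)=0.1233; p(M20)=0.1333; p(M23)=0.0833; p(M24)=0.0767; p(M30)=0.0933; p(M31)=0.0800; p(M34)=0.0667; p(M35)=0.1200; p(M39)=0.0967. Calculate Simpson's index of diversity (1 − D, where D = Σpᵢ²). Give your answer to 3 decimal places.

0.895

D = 0.1267² + 0.1233² + 0.1333² + 0.0833² + 0.0767² + 0.0933² + 0.08² + 0.0667² + 0.12² + 0.0967² = 0.01605 + 0.01520 + 0.01777 + 0.00694 + 0.00588 + 0.00870 + 0.00640 + 0.00445 + 0.01440 + 0.00935 = 0.10515 (working shown to 5 dp, full precision carried).
So 1 − D = 0.89485, i.e. 0.895 to 3 decimal places.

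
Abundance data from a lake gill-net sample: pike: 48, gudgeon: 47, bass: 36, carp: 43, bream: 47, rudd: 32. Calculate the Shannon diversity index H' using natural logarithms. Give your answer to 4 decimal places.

1.7809

Total N = 48+47+36+43+47+32 = 253, so the proportions are 0.189723, 0.185771, 0.142292, 0.16996, 0.185771, 0.126482 (working shown to 6 dp, full precision carried).
Each pᵢ ln pᵢ term: 0.189723×(-1.662188)=-0.315356, 0.185771×(-1.683242)=-0.312697, 0.142292×(-1.949871)=-0.277452, 0.16996×(-1.772189)=-0.301202, 0.185771×(-1.683242)=-0.312697, 0.126482×(-2.067654)=-0.261521.
Sum = -1.780926, so H' = 1.7809.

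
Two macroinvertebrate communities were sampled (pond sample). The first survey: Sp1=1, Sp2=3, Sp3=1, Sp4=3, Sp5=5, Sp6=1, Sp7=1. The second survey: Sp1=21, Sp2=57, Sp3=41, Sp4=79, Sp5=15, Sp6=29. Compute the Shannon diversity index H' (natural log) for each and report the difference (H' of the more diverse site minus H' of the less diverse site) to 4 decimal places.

0.0866

The first survey: N=15, proportions 0.066667, 0.2, 0.066667, 0.2, 0.333333, 0.066667, 0.066667, giving H' = 1.732126 (working shown to 6 dp, full precision carried).
The second survey: N=242, proportions 0.086777, 0.235537, 0.169421, 0.326446, 0.061983, 0.119835, giving H' = 1.645533.
Difference = |1.732126 − 1.645533| = 0.086593, i.e. 0.0866 to 4 decimal places.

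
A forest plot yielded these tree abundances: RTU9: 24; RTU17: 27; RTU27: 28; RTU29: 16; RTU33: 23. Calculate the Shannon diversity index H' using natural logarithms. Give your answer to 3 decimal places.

Total N = 24+27+28+16+23 = 118, so the proportions are 0.20339, 0.22881, 0.23729, 0.13559, 0.19492 (working shown to 5 dp, full precision carried).
Each pᵢ ln pᵢ term: 0.20339×(-1.59263)=-0.32392, 0.22881×(-1.47485)=-0.33747, 0.23729×(-1.43848)=-0.34133, 0.13559×(-1.99810)=-0.27093, 0.19492×(-1.63519)=-0.31872.
Sum = -1.59238, so H' = 1.592.

1.592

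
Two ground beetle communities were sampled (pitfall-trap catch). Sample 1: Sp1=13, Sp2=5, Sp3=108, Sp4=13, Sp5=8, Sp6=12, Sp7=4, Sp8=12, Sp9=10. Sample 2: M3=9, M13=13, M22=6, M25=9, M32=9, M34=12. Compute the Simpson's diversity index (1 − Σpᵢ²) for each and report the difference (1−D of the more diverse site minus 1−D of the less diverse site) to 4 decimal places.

0.1891

Sample 1: N=185, proportions 0.07027, 0.027027, 0.583784, 0.07027, 0.043243, 0.064865, 0.021622, 0.064865, 0.054054, giving 1−D = 0.634916 (working shown to 6 dp, full precision carried).
Sample 2: N=58, proportions 0.155172, 0.224138, 0.103448, 0.155172, 0.155172, 0.206897, giving 1−D = 0.824019.
Difference = |0.634916 − 0.824019| = 0.189103, i.e. 0.1891 to 4 decimal places.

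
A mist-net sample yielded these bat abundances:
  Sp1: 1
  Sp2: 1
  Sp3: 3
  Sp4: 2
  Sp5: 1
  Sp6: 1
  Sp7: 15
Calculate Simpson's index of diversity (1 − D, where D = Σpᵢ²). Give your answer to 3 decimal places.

0.580

Total N = 1+1+3+2+1+1+15 = 24, so the proportions are 0.04167, 0.04167, 0.125, 0.08333, 0.04167, 0.04167, 0.625 (working shown to 5 dp, full precision carried).
D = 0.04167² + 0.04167² + 0.125² + 0.08333² + 0.04167² + 0.04167² + 0.625² = 0.00174 + 0.00174 + 0.01562 + 0.00694 + 0.00174 + 0.00174 + 0.39062 = 0.42014.
So 1 − D = 0.57986, i.e. 0.580 to 3 decimal places.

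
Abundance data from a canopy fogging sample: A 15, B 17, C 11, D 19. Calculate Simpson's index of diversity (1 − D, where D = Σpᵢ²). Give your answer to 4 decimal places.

0.7409

Total N = 15+17+11+19 = 62, so the proportions are 0.241935, 0.274194, 0.177419, 0.306452 (working shown to 6 dp, full precision carried).
D = 0.241935² + 0.274194² + 0.177419² + 0.306452² = 0.058533 + 0.075182 + 0.031478 + 0.093913 = 0.259105.
So 1 − D = 0.740895, i.e. 0.7409 to 4 decimal places.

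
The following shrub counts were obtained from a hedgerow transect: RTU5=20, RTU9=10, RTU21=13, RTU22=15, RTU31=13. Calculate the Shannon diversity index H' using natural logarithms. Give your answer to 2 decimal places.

1.58

Total N = 20+10+13+15+13 = 71, so the proportions are 0.2817, 0.1408, 0.1831, 0.2113, 0.1831 (working shown to 4 dp, full precision carried).
Each pᵢ ln pᵢ term: 0.2817×(-1.2669)=-0.3569, 0.1408×(-1.9601)=-0.2761, 0.1831×(-1.6977)=-0.3109, 0.2113×(-1.5546)=-0.3284, 0.1831×(-1.6977)=-0.3109.
Sum = -1.5831, so H' = 1.58.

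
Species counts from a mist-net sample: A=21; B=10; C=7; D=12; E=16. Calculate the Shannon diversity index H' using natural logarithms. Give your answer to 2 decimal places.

1.54

Total N = 21+10+7+12+16 = 66, so the proportions are 0.3182, 0.1515, 0.1061, 0.1818, 0.2424 (working shown to 4 dp, full precision carried).
Each pᵢ ln pᵢ term: 0.3182×(-1.1451)=-0.3644, 0.1515×(-1.8871)=-0.2859, 0.1061×(-2.2437)=-0.2380, 0.1818×(-1.7047)=-0.3100, 0.2424×(-1.4171)=-0.3435.
Sum = -1.5417, so H' = 1.54.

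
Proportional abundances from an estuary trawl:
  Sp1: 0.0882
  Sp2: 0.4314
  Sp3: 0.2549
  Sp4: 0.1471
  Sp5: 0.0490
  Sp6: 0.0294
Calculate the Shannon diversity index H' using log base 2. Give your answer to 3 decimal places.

Each pᵢ log₂ pᵢ term (working shown to 5 dp, full precision carried): 0.0882×(-3.50308)=-0.30897, 0.4314×(-1.21290)=-0.52325, 0.2549×(-1.97200)=-0.50266, 0.1471×(-2.76513)=-0.40675, 0.049×(-4.35107)=-0.21320, 0.0294×(-5.08804)=-0.14959.
Sum = -2.10442, so H' = 2.104.

2.104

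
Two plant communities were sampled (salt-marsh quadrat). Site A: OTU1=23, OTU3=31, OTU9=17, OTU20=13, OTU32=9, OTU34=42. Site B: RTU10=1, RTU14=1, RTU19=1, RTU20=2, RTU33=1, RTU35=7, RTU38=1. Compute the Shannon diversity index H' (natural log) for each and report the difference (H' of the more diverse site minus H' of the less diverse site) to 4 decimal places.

0.1024

Site A: N=135, proportions 0.17037, 0.22963, 0.125926, 0.096296, 0.066667, 0.311111, giving H' = 1.669452 (working shown to 6 dp, full precision carried).
Site B: N=14, proportions 0.071429, 0.071429, 0.071429, 0.142857, 0.071429, 0.5, 0.071429, giving H' = 1.567081.
Difference = |1.669452 − 1.567081| = 0.102371, i.e. 0.1024 to 4 decimal places.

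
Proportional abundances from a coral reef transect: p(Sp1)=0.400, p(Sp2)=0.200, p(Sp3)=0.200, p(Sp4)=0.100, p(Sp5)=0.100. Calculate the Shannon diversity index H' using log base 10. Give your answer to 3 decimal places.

Each pᵢ log₁₀ pᵢ term (working shown to 5 dp, full precision carried): 0.4×(-0.39794)=-0.15918, 0.2×(-0.69897)=-0.13979, 0.2×(-0.69897)=-0.13979, 0.1×(-1.00000)=-0.10000, 0.1×(-1.00000)=-0.10000.
Sum = -0.63876, so H' = 0.639.

0.639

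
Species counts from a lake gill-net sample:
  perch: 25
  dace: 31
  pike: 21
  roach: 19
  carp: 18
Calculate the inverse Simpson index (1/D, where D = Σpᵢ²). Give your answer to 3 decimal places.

4.792

Total N = 25+31+21+19+18 = 114, so the proportions are 0.2192982, 0.2719298, 0.1842105, 0.1666667, 0.1578947 (working shown to 7 dp, full precision carried).
D = 0.2192982² + 0.2719298² + 0.1842105² + 0.1666667² + 0.1578947² = 0.0480917 + 0.0739458 + 0.0339335 + 0.0277778 + 0.0249307 = 0.2086796.
So 1/D = 4.79204, i.e. 4.792 to 3 decimal places.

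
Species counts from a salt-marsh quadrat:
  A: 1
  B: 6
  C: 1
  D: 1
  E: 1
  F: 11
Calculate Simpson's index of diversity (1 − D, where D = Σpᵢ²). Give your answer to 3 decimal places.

Total N = 1+6+1+1+1+11 = 21, so the proportions are 0.04762, 0.28571, 0.04762, 0.04762, 0.04762, 0.52381 (working shown to 5 dp, full precision carried).
D = 0.04762² + 0.28571² + 0.04762² + 0.04762² + 0.04762² + 0.52381² = 0.00227 + 0.08163 + 0.00227 + 0.00227 + 0.00227 + 0.27438 = 0.36508.
So 1 − D = 0.63492, i.e. 0.635 to 3 decimal places.

0.635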